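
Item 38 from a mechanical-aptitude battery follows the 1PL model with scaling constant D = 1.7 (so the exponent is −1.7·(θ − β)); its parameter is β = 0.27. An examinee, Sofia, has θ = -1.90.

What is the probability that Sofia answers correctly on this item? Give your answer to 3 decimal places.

0.024

P(θ) = 1 / (1 + exp(−D·(θ − β)))
Exponent: 1.7 × (-1.90 − 0.27) = -3.6890
1/(1 + e^{3.6890}) = 0.0244
P = 0.0244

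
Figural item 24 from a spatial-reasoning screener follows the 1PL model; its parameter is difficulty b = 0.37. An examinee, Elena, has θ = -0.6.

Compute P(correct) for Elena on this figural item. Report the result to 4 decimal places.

0.2749

P(θ) = 1 / (1 + exp(−(θ − b)))
Exponent: (-0.6 − 0.37) = -0.9700
1/(1 + e^{0.9700}) = 0.2749
P = 0.2749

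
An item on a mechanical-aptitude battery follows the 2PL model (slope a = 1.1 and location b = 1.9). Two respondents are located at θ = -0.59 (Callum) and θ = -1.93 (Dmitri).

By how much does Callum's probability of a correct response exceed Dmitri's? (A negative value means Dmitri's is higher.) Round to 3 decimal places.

P(θ) = 1 / (1 + exp(−a(θ − b)))
P(Callum) = 0.0607  [exponent -2.7390]
P(Dmitri) = 0.0146  [exponent -4.2130]
Difference = 0.0607 − 0.0146 = 0.0461

0.046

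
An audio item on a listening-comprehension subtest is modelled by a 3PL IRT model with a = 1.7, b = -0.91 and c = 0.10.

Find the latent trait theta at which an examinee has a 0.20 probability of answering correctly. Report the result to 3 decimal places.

P(theta) = c + (1 − c) · 1 / (1 + exp(−a(theta − b)))
Remove guessing floor: (0.20 − 0.10)/(1 − 0.10) = 0.1111
logit = ln(0.1111/0.8889) = -2.0794
theta = b + logit/(a) = -0.91 + (-2.0794)/1.7000 = -2.1332

-2.133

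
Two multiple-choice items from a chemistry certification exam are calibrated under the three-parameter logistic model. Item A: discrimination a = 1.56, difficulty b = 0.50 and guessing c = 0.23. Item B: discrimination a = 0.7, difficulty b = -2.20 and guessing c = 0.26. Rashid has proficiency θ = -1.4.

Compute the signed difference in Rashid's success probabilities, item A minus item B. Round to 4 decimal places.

-0.4632

P(θ) = c + (1 − c) · 1 / (1 + exp(−a(θ − b)))
P_A = 0.2678
P_B = 0.7310
P_A − P_B = -0.4632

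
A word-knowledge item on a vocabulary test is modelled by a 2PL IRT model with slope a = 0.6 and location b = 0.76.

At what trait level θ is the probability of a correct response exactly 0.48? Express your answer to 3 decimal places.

0.627

P(θ) = 1 / (1 + exp(−a(θ − b)))
logit = ln(0.4800/0.5200) = -0.0800
θ = b + logit/(a) = 0.76 + (-0.0800)/0.6000 = 0.6266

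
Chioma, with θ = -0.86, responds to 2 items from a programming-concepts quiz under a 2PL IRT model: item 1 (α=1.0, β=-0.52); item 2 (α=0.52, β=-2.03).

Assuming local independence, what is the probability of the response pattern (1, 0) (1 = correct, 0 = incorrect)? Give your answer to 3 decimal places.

0.147

P(θ) = 1 / (1 + exp(−α(θ − β)))
P_1 = 1/(1+e^{0.3400}) = 0.4158
P_2 = 1/(1+e^{-0.6084}) = 0.6476
L = P_1 × (1−P_2) = 0.4158 × 0.3524 = 0.14654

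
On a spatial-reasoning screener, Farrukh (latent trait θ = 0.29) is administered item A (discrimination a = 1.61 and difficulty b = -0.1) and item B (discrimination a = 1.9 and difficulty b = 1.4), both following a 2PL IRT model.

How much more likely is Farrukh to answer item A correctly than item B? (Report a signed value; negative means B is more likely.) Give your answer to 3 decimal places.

P(θ) = 1 / (1 + exp(−a(θ − b)))
P_A = 0.6520
P_B = 0.1082
P_A − P_B = 0.5438

0.544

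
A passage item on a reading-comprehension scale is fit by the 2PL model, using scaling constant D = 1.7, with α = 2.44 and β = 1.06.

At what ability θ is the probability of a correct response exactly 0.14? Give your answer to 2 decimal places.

P(θ) = 1 / (1 + exp(−D·α(θ − β)))
logit = ln(0.1400/0.8600) = -1.8153
θ = β + logit/(1.7·α) = 1.06 + (-1.8153)/4.1480 = 0.6224

0.62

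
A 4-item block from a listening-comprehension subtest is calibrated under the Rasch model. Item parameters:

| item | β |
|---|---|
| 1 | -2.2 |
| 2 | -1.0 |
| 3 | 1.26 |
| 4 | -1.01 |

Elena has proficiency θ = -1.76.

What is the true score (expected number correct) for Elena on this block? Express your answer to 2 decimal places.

P(θ) = 1 / (1 + exp(−(θ − β)))
P_1 = 1/(1+e^{-0.4400}) = 0.6083
P_2 = 1/(1+e^{0.7600}) = 0.3186
P_3 = 1/(1+e^{3.0200}) = 0.0465
P_4 = 1/(1+e^{0.7500}) = 0.3208
E[score] = 0.6083 + 0.3186 + 0.0465 + 0.3208 = 1.2943

1.29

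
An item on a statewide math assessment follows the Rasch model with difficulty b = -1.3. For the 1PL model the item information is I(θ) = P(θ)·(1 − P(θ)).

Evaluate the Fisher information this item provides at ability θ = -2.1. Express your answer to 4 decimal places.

P = 1/(1+e^{0.8000}) = 0.3100
P(1−P) = 0.3100 × 0.6900 = 0.2139
I = P(1−P) = 0.21391

0.2139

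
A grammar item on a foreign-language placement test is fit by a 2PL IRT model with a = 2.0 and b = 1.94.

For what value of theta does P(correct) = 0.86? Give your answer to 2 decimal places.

P(theta) = 1 / (1 + exp(−a(theta − b)))
logit = ln(0.8600/0.1400) = 1.8153
theta = b + logit/(a) = 1.94 + 1.8153/2.0000 = 2.8476

2.85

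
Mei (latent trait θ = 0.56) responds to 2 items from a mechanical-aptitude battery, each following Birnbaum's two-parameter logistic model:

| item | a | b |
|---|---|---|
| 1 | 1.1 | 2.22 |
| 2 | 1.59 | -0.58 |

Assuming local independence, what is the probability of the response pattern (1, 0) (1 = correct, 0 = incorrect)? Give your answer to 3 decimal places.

0.019

P(θ) = 1 / (1 + exp(−a(θ − b)))
P_1 = 1/(1+e^{1.8260}) = 0.1387
P_2 = 1/(1+e^{-1.8126}) = 0.8597
L = P_1 × (1−P_2) = 0.1387 × 0.1403 = 0.01947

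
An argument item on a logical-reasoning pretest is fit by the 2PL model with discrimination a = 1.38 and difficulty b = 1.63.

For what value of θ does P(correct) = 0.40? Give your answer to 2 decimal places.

P(θ) = 1 / (1 + exp(−a(θ − b)))
logit = ln(0.4000/0.6000) = -0.4055
θ = b + logit/(a) = 1.63 + (-0.4055)/1.3800 = 1.3362

1.34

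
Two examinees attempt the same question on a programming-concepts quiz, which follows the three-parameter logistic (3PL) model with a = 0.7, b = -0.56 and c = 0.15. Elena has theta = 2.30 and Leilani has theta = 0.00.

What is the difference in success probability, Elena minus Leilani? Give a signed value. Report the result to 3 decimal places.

P(theta) = c + (1 − c) · 1 / (1 + exp(−a(theta − b)))
P(Elena) = 0.8989  [exponent 2.0020]
P(Leilani) = 0.6572  [exponent 0.3920]
Difference = 0.8989 − 0.6572 = 0.2416

0.242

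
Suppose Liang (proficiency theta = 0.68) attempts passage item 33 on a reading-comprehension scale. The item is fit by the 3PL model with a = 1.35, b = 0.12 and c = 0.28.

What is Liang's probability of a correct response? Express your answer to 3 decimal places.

0.770

P(theta) = c + (1 − c) · 1 / (1 + exp(−a(theta − b)))
Exponent: 1.35 × (0.68 − 0.12) = 0.7560
1/(1 + e^{-0.7560}) = 0.6805
P = 0.28 + 0.72 × 0.6805 = 0.7699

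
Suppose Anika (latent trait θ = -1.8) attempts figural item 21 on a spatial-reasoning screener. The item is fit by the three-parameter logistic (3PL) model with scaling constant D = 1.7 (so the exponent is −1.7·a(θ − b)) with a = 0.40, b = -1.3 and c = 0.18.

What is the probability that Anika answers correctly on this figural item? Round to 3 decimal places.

0.521

P(θ) = c + (1 − c) · 1 / (1 + exp(−D·a(θ − b)))
Exponent: 1.7 × 0.40 × (-1.8 − (-1.3)) = -0.3400
1/(1 + e^{0.3400}) = 0.4158
P = 0.18 + 0.82 × 0.4158 = 0.5210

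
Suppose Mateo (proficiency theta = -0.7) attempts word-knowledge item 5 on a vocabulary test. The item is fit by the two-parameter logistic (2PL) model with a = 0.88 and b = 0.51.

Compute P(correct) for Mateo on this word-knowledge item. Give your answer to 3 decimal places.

0.256

P(theta) = 1 / (1 + exp(−a(theta − b)))
Exponent: 0.88 × (-0.7 − 0.51) = -1.0648
1/(1 + e^{1.0648}) = 0.2564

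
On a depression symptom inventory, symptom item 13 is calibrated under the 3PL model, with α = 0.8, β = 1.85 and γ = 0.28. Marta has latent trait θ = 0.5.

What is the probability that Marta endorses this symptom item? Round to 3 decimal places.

0.463

P(θ) = γ + (1 − γ) · 1 / (1 + exp(−α(θ − β)))
Exponent: 0.8 × (0.5 − 1.85) = -1.0800
1/(1 + e^{1.0800}) = 0.2535
P = 0.28 + 0.72 × 0.2535 = 0.4625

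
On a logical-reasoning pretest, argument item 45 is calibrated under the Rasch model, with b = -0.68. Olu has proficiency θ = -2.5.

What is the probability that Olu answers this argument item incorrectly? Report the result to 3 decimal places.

P(θ) = 1 / (1 + exp(−(θ − b)))
Exponent: (-2.5 − (-0.68)) = -1.8200
1/(1 + e^{1.8200}) = 0.1394
P = 0.1394
P(incorrect) = 1 − 0.1394 = 0.8606

0.861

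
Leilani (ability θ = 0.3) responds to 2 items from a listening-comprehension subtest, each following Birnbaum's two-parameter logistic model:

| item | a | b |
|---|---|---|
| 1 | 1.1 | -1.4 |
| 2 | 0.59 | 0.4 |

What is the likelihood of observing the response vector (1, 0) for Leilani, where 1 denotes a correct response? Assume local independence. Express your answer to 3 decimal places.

P(θ) = 1 / (1 + exp(−a(θ − b)))
P_1 = 1/(1+e^{-1.8700}) = 0.8665
P_2 = 1/(1+e^{0.0590}) = 0.4853
L = P_1 × (1−P_2) = 0.8665 × 0.5147 = 0.44601

0.446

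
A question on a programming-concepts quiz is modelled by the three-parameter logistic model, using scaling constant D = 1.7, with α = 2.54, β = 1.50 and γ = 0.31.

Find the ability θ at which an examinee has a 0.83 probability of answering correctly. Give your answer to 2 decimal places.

P(θ) = γ + (1 − γ) · 1 / (1 + exp(−D·α(θ − β)))
Remove guessing floor: (0.83 − 0.31)/(1 − 0.31) = 0.7536
logit = ln(0.7536/0.2464) = 1.1180
θ = β + logit/(1.7·α) = 1.50 + 1.1180/4.3180 = 1.7589

1.76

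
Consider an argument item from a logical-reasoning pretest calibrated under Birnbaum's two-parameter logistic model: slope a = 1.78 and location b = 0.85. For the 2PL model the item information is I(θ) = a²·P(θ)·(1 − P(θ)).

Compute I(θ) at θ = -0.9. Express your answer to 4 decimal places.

0.1289

P = 1/(1+e^{3.1150}) = 0.0425
P(1−P) = 0.0425 × 0.9575 = 0.0407
I = a² × P(1−P) = 1.78² × 0.0407 = 0.12891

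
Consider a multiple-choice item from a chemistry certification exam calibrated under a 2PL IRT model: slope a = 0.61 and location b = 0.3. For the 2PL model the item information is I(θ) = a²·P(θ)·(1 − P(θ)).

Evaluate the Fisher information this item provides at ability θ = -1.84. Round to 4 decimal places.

0.0624

P = 1/(1+e^{1.3054}) = 0.2133
P(1−P) = 0.2133 × 0.7867 = 0.1678
I = a² × P(1−P) = 0.61² × 0.1678 = 0.06243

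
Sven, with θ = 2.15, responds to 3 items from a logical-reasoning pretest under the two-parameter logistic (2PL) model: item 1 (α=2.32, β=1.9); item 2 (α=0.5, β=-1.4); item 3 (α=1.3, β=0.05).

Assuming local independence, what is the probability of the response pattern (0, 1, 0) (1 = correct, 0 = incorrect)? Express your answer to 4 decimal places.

P(θ) = 1 / (1 + exp(−α(θ − β)))
P_1 = 1/(1+e^{-0.5800}) = 0.6411
P_2 = 1/(1+e^{-1.7750}) = 0.8551
P_3 = 1/(1+e^{-2.7300}) = 0.9388
L = (1−P_1) × P_2 × (1−P_3) = 0.3589 × 0.8551 × 0.0612 = 0.01879

0.0188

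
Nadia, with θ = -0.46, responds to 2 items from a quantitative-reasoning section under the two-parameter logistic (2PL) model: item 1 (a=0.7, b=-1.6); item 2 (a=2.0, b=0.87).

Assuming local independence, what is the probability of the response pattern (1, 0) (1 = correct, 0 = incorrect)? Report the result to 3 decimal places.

P(θ) = 1 / (1 + exp(−a(θ − b)))
P_1 = 1/(1+e^{-0.7980}) = 0.6895
P_2 = 1/(1+e^{2.6600}) = 0.0654
L = P_1 × (1−P_2) = 0.6895 × 0.9346 = 0.64447

0.644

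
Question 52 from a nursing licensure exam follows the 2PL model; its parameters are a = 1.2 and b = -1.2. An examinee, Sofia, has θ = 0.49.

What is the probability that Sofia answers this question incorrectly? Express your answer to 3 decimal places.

P(θ) = 1 / (1 + exp(−a(θ − b)))
Exponent: 1.2 × (0.49 − (-1.2)) = 2.0280
1/(1 + e^{-2.0280}) = 0.8837
P(incorrect) = 1 − 0.8837 = 0.1163

0.116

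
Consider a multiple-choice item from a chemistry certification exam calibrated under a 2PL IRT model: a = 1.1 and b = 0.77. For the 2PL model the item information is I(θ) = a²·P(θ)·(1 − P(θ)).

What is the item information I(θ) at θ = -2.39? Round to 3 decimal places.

0.035

P = 1/(1+e^{3.4760}) = 0.0300
P(1−P) = 0.0300 × 0.9700 = 0.0291
I = a² × P(1−P) = 1.1² × 0.0291 = 0.03521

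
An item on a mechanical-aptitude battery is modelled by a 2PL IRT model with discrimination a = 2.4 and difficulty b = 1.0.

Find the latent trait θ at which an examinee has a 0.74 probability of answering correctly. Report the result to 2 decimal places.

1.44

P(θ) = 1 / (1 + exp(−a(θ − b)))
logit = ln(0.7400/0.2600) = 1.0460
θ = b + logit/(a) = 1.0 + 1.0460/2.4000 = 1.4358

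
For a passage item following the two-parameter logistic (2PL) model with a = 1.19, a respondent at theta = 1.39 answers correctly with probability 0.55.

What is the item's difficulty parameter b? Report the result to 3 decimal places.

P(theta) = 1 / (1 + exp(−a(theta − b)))
logit(0.55) = ln(0.55/0.45) = 0.2007
b = theta − logit/(a) = 1.39 − 0.2007/1.1900 = 1.2214

1.221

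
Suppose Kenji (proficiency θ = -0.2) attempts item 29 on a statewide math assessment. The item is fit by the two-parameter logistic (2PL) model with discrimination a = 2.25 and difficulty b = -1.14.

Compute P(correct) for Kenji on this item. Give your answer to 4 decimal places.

P(θ) = 1 / (1 + exp(−a(θ − b)))
Exponent: 2.25 × (-0.2 − (-1.14)) = 2.1150
1/(1 + e^{-2.1150}) = 0.8924

0.8924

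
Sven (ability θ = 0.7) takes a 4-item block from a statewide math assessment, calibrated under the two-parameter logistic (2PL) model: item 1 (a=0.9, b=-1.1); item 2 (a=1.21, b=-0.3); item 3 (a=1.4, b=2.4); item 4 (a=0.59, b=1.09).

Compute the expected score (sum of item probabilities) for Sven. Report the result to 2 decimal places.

P(θ) = 1 / (1 + exp(−a(θ − b)))
P_1 = 1/(1+e^{-1.6200}) = 0.8348
P_2 = 1/(1+e^{-1.2100}) = 0.7703
P_3 = 1/(1+e^{2.3800}) = 0.0847
P_4 = 1/(1+e^{0.2301}) = 0.4427
E[score] = 0.8348 + 0.7703 + 0.0847 + 0.4427 = 2.1325

2.13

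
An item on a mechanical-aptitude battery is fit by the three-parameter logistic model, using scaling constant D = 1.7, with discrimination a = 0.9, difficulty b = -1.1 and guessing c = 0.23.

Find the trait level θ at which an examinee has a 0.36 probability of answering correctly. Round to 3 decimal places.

-2.142

P(θ) = c + (1 − c) · 1 / (1 + exp(−D·a(θ − b)))
Remove guessing floor: (0.36 − 0.23)/(1 − 0.23) = 0.1688
logit = ln(0.1688/0.8312) = -1.5939
θ = b + logit/(1.7·a) = -1.1 + (-1.5939)/1.5300 = -2.1418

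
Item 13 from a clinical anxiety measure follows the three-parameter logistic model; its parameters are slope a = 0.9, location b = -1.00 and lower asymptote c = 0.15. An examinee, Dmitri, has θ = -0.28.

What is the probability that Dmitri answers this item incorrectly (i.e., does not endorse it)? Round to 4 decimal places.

P(θ) = c + (1 − c) · 1 / (1 + exp(−a(θ − b)))
Exponent: 0.9 × (-0.28 − (-1.00)) = 0.6480
1/(1 + e^{-0.6480}) = 0.6566
P = 0.15 + 0.85 × 0.6566 = 0.7081
P(incorrect) = 1 − 0.7081 = 0.2919

0.2919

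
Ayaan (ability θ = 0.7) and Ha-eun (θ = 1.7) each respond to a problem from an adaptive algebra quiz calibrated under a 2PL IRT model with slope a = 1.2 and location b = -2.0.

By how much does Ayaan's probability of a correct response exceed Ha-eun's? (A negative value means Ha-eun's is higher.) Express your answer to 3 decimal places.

-0.026

P(θ) = 1 / (1 + exp(−a(θ − b)))
P(Ayaan) = 0.9623  [exponent 3.2400]
P(Ha-eun) = 0.9883  [exponent 4.4400]
Difference = 0.9623 − 0.9883 = -0.0260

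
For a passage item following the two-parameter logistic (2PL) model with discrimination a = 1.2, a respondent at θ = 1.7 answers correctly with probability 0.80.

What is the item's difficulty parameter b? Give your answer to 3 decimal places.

0.545

P(θ) = 1 / (1 + exp(−a(θ − b)))
logit(0.80) = ln(0.80/0.20) = 1.3863
b = θ − logit/(a) = 1.7 − 1.3863/1.2000 = 0.5448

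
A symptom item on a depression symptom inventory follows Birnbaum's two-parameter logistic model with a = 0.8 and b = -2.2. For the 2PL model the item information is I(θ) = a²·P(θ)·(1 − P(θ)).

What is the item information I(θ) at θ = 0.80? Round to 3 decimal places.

0.049

P = 1/(1+e^{-2.4000}) = 0.9168
P(1−P) = 0.9168 × 0.0832 = 0.0763
I = a² × P(1−P) = 0.8² × 0.0763 = 0.04880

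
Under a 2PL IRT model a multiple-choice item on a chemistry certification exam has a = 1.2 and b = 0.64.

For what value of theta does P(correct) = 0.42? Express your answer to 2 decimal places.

0.37

P(theta) = 1 / (1 + exp(−a(theta − b)))
logit = ln(0.4200/0.5800) = -0.3228
theta = b + logit/(a) = 0.64 + (-0.3228)/1.2000 = 0.3710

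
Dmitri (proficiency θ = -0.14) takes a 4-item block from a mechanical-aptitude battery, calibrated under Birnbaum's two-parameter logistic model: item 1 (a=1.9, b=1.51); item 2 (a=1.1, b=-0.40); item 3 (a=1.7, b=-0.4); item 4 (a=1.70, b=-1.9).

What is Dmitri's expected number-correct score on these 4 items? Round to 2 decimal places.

2.17

P(θ) = 1 / (1 + exp(−a(θ − b)))
P_1 = 1/(1+e^{3.1350}) = 0.0417
P_2 = 1/(1+e^{-0.2860}) = 0.5710
P_3 = 1/(1+e^{-0.4420}) = 0.6087
P_4 = 1/(1+e^{-2.9920}) = 0.9522
E[score] = 0.0417 + 0.5710 + 0.6087 + 0.9522 = 2.1736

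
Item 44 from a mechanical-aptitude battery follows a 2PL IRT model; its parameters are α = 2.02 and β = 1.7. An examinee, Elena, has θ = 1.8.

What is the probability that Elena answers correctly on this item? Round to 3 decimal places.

0.550

P(θ) = 1 / (1 + exp(−α(θ − β)))
Exponent: 2.02 × (1.8 − 1.7) = 0.2020
1/(1 + e^{-0.2020}) = 0.5503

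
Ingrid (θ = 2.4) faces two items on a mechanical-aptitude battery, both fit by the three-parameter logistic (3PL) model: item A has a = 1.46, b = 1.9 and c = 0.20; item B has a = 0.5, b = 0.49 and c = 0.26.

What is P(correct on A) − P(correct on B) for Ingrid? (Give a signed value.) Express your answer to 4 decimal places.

-0.0545

P(θ) = c + (1 − c) · 1 / (1 + exp(−a(θ − b)))
P_A = 0.7398
P_B = 0.7944
P_A − P_B = -0.0545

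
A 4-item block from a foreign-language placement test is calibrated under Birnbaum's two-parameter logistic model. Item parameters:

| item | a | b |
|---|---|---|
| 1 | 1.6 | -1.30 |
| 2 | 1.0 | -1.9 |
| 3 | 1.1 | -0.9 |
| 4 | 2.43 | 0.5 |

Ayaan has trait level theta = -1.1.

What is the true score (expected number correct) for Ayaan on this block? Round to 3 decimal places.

1.735

P(theta) = 1 / (1 + exp(−a(theta − b)))
P_1 = 1/(1+e^{-0.3200}) = 0.5793
P_2 = 1/(1+e^{-0.8000}) = 0.6900
P_3 = 1/(1+e^{0.2200}) = 0.4452
P_4 = 1/(1+e^{3.8880}) = 0.0201
E[score] = 0.5793 + 0.6900 + 0.4452 + 0.0201 = 1.7346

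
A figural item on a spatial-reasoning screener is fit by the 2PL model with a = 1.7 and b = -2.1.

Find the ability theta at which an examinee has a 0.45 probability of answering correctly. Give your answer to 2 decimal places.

P(theta) = 1 / (1 + exp(−a(theta − b)))
logit = ln(0.4500/0.5500) = -0.2007
theta = b + logit/(a) = -2.1 + (-0.2007)/1.7000 = -2.2180

-2.22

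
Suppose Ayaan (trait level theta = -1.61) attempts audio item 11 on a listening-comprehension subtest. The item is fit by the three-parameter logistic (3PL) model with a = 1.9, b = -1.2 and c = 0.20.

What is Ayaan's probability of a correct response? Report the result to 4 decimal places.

P(theta) = c + (1 − c) · 1 / (1 + exp(−a(theta − b)))
Exponent: 1.9 × (-1.61 − (-1.2)) = -0.7790
1/(1 + e^{0.7790}) = 0.3145
P = 0.20 + 0.80 × 0.3145 = 0.4516

0.4516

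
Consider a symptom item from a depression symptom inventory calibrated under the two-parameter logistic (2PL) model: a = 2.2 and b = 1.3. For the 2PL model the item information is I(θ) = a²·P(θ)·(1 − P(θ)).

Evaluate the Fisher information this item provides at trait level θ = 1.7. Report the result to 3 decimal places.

P = 1/(1+e^{-0.8800}) = 0.7068
P(1−P) = 0.7068 × 0.2932 = 0.2072
I = a² × P(1−P) = 2.2² × 0.2072 = 1.00297

1.003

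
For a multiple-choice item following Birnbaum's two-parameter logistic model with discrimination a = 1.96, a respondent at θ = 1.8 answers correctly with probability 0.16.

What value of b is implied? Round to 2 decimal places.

2.65

P(θ) = 1 / (1 + exp(−a(θ − b)))
logit(0.16) = ln(0.16/0.84) = -1.6582
b = θ − logit/(a) = 1.8 − (-1.6582)/1.9600 = 2.6460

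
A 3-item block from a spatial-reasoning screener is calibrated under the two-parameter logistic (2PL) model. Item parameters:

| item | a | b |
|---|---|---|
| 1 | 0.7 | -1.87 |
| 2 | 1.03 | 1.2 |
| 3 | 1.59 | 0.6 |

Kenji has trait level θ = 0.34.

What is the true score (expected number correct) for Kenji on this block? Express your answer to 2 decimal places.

1.51

P(θ) = 1 / (1 + exp(−a(θ − b)))
P_1 = 1/(1+e^{-1.5470}) = 0.8245
P_2 = 1/(1+e^{0.8858}) = 0.2920
P_3 = 1/(1+e^{0.4134}) = 0.3981
E[score] = 0.8245 + 0.2920 + 0.3981 = 1.5146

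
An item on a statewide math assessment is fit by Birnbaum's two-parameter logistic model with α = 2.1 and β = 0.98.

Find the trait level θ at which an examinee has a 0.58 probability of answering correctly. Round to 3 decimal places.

1.134

P(θ) = 1 / (1 + exp(−α(θ − β)))
logit = ln(0.5800/0.4200) = 0.3228
θ = β + logit/(α) = 0.98 + 0.3228/2.1000 = 1.1337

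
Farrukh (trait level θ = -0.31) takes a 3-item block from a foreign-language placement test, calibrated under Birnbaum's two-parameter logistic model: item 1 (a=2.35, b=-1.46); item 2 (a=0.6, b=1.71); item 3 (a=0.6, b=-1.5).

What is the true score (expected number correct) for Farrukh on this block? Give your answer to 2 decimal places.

1.84

P(θ) = 1 / (1 + exp(−a(θ − b)))
P_1 = 1/(1+e^{-2.7025}) = 0.9372
P_2 = 1/(1+e^{1.2120}) = 0.2293
P_3 = 1/(1+e^{-0.7140}) = 0.6713
E[score] = 0.9372 + 0.2293 + 0.6713 = 1.8378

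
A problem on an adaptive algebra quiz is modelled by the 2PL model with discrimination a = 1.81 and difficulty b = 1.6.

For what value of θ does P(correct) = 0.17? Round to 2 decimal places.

P(θ) = 1 / (1 + exp(−a(θ − b)))
logit = ln(0.1700/0.8300) = -1.5856
θ = b + logit/(a) = 1.6 + (-1.5856)/1.8100 = 0.7240

0.72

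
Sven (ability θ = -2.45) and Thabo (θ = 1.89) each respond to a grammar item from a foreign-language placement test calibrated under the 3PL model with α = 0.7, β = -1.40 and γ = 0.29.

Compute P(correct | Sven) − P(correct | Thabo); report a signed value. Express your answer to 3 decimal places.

-0.415

P(θ) = γ + (1 − γ) · 1 / (1 + exp(−α(θ − β)))
P(Sven) = 0.5201  [exponent -0.7350]
P(Thabo) = 0.9355  [exponent 2.3030]
Difference = 0.5201 − 0.9355 = -0.4154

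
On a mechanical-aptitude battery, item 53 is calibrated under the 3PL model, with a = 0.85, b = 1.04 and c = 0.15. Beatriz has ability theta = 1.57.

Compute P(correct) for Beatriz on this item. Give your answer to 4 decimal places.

0.6691

P(theta) = c + (1 − c) · 1 / (1 + exp(−a(theta − b)))
Exponent: 0.85 × (1.57 − 1.04) = 0.4505
1/(1 + e^{-0.4505}) = 0.6108
P = 0.15 + 0.85 × 0.6108 = 0.6691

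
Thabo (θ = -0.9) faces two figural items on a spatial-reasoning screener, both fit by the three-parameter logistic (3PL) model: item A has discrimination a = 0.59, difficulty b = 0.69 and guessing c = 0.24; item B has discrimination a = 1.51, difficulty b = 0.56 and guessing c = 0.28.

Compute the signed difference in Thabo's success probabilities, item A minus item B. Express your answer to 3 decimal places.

0.102

P(θ) = c + (1 − c) · 1 / (1 + exp(−a(θ − b)))
P_A = 0.4538
P_B = 0.3515
P_A − P_B = 0.1023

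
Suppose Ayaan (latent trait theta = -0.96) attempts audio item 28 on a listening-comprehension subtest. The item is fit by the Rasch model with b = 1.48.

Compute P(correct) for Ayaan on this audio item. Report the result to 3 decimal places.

P(theta) = 1 / (1 + exp(−(theta − b)))
Exponent: (-0.96 − 1.48) = -2.4400
1/(1 + e^{2.4400}) = 0.0802
P = 0.0802

0.080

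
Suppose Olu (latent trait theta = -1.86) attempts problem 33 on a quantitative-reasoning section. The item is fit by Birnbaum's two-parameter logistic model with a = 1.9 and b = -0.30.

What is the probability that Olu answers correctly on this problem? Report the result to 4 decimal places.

0.0491

P(theta) = 1 / (1 + exp(−a(theta − b)))
Exponent: 1.9 × (-1.86 − (-0.30)) = -2.9640
1/(1 + e^{2.9640}) = 0.0491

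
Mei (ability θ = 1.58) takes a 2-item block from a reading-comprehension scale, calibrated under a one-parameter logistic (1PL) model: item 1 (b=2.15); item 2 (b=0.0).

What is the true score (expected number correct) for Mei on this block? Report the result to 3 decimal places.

P(θ) = 1 / (1 + exp(−(θ − b)))
P_1 = 1/(1+e^{0.5700}) = 0.3612
P_2 = 1/(1+e^{-1.5800}) = 0.8292
E[score] = 0.3612 + 0.8292 = 1.1904

1.190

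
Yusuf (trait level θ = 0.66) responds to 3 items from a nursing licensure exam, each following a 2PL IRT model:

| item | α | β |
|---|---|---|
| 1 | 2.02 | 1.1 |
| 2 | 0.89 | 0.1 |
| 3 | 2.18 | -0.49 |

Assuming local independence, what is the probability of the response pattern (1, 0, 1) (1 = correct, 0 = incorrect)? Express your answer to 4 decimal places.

0.1018

P(θ) = 1 / (1 + exp(−α(θ − β)))
P_1 = 1/(1+e^{0.8888}) = 0.2914
P_2 = 1/(1+e^{-0.4984}) = 0.6221
P_3 = 1/(1+e^{-2.5070}) = 0.9246
L = P_1 × (1−P_2) × P_3 = 0.2914 × 0.3779 × 0.9246 = 0.10181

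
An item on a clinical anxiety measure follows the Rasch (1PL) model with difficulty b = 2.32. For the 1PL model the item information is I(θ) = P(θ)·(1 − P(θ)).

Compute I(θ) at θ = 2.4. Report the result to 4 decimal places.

P = 1/(1+e^{-0.0800}) = 0.5200
P(1−P) = 0.5200 × 0.4800 = 0.2496
I = P(1−P) = 0.24960

0.2496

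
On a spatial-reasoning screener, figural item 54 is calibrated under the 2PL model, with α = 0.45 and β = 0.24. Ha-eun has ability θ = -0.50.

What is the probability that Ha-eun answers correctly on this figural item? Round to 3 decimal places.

0.418

P(θ) = 1 / (1 + exp(−α(θ − β)))
Exponent: 0.45 × (-0.50 − 0.24) = -0.3330
1/(1 + e^{0.3330}) = 0.4175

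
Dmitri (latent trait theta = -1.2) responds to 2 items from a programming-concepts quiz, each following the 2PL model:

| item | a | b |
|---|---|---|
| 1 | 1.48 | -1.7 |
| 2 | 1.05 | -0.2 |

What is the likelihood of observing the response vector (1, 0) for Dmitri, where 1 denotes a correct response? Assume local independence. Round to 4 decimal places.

P(theta) = 1 / (1 + exp(−a(theta − b)))
P_1 = 1/(1+e^{-0.7400}) = 0.6770
P_2 = 1/(1+e^{1.0500}) = 0.2592
L = P_1 × (1−P_2) = 0.6770 × 0.7408 = 0.50150

0.5015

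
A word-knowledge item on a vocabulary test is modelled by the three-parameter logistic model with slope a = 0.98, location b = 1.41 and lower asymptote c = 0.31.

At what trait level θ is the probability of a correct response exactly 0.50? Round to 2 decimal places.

P(θ) = c + (1 − c) · 1 / (1 + exp(−a(θ − b)))
Remove guessing floor: (0.50 − 0.31)/(1 − 0.31) = 0.2754
logit = ln(0.2754/0.7246) = -0.9676
θ = b + logit/(a) = 1.41 + (-0.9676)/0.9800 = 0.4227

0.42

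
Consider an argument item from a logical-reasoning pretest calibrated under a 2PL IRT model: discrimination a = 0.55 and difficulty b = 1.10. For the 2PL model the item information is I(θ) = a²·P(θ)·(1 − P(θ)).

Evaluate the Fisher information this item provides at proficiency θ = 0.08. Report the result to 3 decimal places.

0.070

P = 1/(1+e^{0.5610}) = 0.3633
P(1−P) = 0.3633 × 0.6367 = 0.2313
I = a² × P(1−P) = 0.55² × 0.2313 = 0.06997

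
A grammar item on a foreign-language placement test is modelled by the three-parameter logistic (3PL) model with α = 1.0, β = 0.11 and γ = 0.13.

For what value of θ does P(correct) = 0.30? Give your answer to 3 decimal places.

P(θ) = γ + (1 − γ) · 1 / (1 + exp(−α(θ − β)))
Remove guessing floor: (0.30 − 0.13)/(1 − 0.13) = 0.1954
logit = ln(0.1954/0.8046) = -1.4153
θ = β + logit/(α) = 0.11 + (-1.4153)/1.0000 = -1.3053

-1.305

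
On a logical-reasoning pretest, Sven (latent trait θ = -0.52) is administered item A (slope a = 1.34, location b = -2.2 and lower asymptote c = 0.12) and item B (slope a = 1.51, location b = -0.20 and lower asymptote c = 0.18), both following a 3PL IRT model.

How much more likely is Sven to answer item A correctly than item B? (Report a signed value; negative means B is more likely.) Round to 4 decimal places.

0.4234

P(θ) = c + (1 − c) · 1 / (1 + exp(−a(θ − b)))
P_A = 0.9162
P_B = 0.4928
P_A − P_B = 0.4234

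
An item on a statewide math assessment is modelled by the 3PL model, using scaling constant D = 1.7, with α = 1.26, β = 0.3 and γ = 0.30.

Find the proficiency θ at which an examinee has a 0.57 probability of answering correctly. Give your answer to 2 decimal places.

0.08

P(θ) = γ + (1 − γ) · 1 / (1 + exp(−D·α(θ − β)))
Remove guessing floor: (0.57 − 0.30)/(1 − 0.30) = 0.3857
logit = ln(0.3857/0.6143) = -0.4654
θ = β + logit/(1.7·α) = 0.3 + (-0.4654)/2.1420 = 0.0827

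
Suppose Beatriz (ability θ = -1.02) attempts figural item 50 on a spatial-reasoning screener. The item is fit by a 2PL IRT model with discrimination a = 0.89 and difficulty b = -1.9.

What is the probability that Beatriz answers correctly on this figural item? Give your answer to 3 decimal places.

P(θ) = 1 / (1 + exp(−a(θ − b)))
Exponent: 0.89 × (-1.02 − (-1.9)) = 0.7832
1/(1 + e^{-0.7832}) = 0.6864

0.686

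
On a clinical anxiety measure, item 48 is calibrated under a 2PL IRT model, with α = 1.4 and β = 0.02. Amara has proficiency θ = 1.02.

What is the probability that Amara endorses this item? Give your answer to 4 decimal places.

0.8022

P(θ) = 1 / (1 + exp(−α(θ − β)))
Exponent: 1.4 × (1.02 − 0.02) = 1.4000
1/(1 + e^{-1.4000}) = 0.8022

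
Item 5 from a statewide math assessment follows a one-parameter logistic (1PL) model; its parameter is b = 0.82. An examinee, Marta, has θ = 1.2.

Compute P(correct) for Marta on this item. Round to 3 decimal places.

0.594

P(θ) = 1 / (1 + exp(−(θ − b)))
Exponent: (1.2 − 0.82) = 0.3800
1/(1 + e^{-0.3800}) = 0.5939
P = 0.5939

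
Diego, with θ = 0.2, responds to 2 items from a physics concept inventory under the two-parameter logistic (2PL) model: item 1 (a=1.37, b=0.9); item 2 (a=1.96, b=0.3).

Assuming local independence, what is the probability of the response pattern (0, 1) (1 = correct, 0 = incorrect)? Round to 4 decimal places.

0.3262

P(θ) = 1 / (1 + exp(−a(θ − b)))
P_1 = 1/(1+e^{0.9590}) = 0.2771
P_2 = 1/(1+e^{0.1960}) = 0.4512
L = (1−P_1) × P_2 = 0.7229 × 0.4512 = 0.32615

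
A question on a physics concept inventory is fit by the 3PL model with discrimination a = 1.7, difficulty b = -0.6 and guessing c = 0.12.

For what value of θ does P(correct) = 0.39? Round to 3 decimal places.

-1.079

P(θ) = c + (1 − c) · 1 / (1 + exp(−a(θ − b)))
Remove guessing floor: (0.39 − 0.12)/(1 − 0.12) = 0.3068
logit = ln(0.3068/0.6932) = -0.8150
θ = b + logit/(a) = -0.6 + (-0.8150)/1.7000 = -1.0794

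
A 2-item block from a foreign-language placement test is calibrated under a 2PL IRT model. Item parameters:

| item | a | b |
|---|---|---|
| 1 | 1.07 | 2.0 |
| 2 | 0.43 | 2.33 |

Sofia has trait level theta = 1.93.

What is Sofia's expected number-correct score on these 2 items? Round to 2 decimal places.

0.94

P(theta) = 1 / (1 + exp(−a(theta − b)))
P_1 = 1/(1+e^{0.0749}) = 0.4813
P_2 = 1/(1+e^{0.1720}) = 0.4571
E[score] = 0.4813 + 0.4571 = 0.9384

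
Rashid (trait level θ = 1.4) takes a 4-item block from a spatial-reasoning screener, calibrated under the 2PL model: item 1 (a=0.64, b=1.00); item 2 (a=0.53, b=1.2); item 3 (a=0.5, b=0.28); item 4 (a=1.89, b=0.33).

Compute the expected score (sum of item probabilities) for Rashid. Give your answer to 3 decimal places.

2.610

P(θ) = 1 / (1 + exp(−a(θ − b)))
P_1 = 1/(1+e^{-0.2560}) = 0.5637
P_2 = 1/(1+e^{-0.1060}) = 0.5265
P_3 = 1/(1+e^{-0.5600}) = 0.6365
P_4 = 1/(1+e^{-2.0223}) = 0.8831
E[score] = 0.5637 + 0.5265 + 0.6365 + 0.8831 = 2.6097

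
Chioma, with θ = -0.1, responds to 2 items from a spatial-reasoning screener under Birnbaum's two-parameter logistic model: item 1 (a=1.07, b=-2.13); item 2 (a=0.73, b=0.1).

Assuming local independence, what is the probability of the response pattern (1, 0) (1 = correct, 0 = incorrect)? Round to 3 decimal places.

P(θ) = 1 / (1 + exp(−a(θ − b)))
P_1 = 1/(1+e^{-2.1721}) = 0.8977
P_2 = 1/(1+e^{0.1460}) = 0.4636
L = P_1 × (1−P_2) = 0.8977 × 0.5364 = 0.48157

0.482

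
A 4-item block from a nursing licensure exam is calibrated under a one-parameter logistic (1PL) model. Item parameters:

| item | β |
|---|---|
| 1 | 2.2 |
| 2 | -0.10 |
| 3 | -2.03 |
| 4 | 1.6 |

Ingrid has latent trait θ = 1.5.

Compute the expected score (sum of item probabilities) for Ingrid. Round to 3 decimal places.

2.610

P(θ) = 1 / (1 + exp(−(θ − β)))
P_1 = 1/(1+e^{0.7000}) = 0.3318
P_2 = 1/(1+e^{-1.6000}) = 0.8320
P_3 = 1/(1+e^{-3.5300}) = 0.9715
P_4 = 1/(1+e^{0.1000}) = 0.4750
E[score] = 0.3318 + 0.8320 + 0.9715 + 0.4750 = 2.6104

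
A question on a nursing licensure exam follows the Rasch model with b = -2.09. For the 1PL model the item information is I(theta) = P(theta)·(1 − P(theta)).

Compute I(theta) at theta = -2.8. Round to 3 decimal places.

P = 1/(1+e^{0.7100}) = 0.3296
P(1−P) = 0.3296 × 0.6704 = 0.2210
I = P(1−P) = 0.22096

0.221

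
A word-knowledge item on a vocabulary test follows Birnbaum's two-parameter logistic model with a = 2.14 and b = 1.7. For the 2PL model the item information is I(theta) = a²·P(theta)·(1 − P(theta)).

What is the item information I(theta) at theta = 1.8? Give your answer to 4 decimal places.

1.1319

P = 1/(1+e^{-0.2140}) = 0.5533
P(1−P) = 0.5533 × 0.4467 = 0.2472
I = a² × P(1−P) = 2.14² × 0.2472 = 1.13189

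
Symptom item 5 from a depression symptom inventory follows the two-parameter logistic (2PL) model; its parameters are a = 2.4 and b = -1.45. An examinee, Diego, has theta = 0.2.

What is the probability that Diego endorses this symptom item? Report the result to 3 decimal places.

P(theta) = 1 / (1 + exp(−a(theta − b)))
Exponent: 2.4 × (0.2 − (-1.45)) = 3.9600
1/(1 + e^{-3.9600}) = 0.9813

0.981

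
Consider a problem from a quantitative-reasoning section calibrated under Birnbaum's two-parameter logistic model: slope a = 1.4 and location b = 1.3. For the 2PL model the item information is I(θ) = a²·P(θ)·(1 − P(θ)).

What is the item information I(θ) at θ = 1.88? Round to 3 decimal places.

0.417

P = 1/(1+e^{-0.8120}) = 0.6925
P(1−P) = 0.6925 × 0.3075 = 0.2129
I = a² × P(1−P) = 1.4² × 0.2129 = 0.41734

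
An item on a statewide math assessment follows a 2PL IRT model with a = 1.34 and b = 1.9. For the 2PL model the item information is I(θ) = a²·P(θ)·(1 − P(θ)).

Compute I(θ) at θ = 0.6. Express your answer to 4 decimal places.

P = 1/(1+e^{1.7420}) = 0.1491
P(1−P) = 0.1491 × 0.8509 = 0.1268
I = a² × P(1−P) = 1.34² × 0.1268 = 0.22775

0.2278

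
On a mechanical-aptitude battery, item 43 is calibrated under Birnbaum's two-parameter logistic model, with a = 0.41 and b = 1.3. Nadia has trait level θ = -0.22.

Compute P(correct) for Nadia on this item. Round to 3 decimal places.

0.349

P(θ) = 1 / (1 + exp(−a(θ − b)))
Exponent: 0.41 × (-0.22 − 1.3) = -0.6232
1/(1 + e^{0.6232}) = 0.3491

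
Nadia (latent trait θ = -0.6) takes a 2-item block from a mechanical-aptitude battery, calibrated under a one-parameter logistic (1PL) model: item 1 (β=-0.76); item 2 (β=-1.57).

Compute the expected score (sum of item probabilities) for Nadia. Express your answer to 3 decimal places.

P(θ) = 1 / (1 + exp(−(θ − β)))
P_1 = 1/(1+e^{-0.1600}) = 0.5399
P_2 = 1/(1+e^{-0.9700}) = 0.7251
E[score] = 0.5399 + 0.7251 = 1.2650

1.265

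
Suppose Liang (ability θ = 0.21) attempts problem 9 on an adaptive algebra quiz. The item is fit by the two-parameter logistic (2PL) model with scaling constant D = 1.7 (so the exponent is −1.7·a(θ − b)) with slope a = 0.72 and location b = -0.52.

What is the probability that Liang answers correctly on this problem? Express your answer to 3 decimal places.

P(θ) = 1 / (1 + exp(−D·a(θ − b)))
Exponent: 1.7 × 0.72 × (0.21 − (-0.52)) = 0.8935
1/(1 + e^{-0.8935}) = 0.7096
P = 0.7096

0.710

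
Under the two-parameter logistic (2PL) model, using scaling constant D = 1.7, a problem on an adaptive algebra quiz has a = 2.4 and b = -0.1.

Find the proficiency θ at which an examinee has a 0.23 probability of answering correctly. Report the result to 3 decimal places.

-0.396

P(θ) = 1 / (1 + exp(−D·a(θ − b)))
logit = ln(0.2300/0.7700) = -1.2083
θ = b + logit/(1.7·a) = -0.1 + (-1.2083)/4.0800 = -0.3962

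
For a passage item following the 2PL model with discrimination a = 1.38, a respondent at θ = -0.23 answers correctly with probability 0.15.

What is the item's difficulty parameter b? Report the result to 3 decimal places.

1.027

P(θ) = 1 / (1 + exp(−a(θ − b)))
logit(0.15) = ln(0.15/0.85) = -1.7346
b = θ − logit/(a) = -0.23 − (-1.7346)/1.3800 = 1.0270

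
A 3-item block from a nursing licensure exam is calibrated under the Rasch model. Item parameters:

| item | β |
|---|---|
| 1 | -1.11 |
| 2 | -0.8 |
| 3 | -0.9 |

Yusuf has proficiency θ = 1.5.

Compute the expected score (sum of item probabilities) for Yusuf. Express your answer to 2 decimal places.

2.76

P(θ) = 1 / (1 + exp(−(θ − β)))
P_1 = 1/(1+e^{-2.6100}) = 0.9315
P_2 = 1/(1+e^{-2.3000}) = 0.9089
P_3 = 1/(1+e^{-2.4000}) = 0.9168
E[score] = 0.9315 + 0.9089 + 0.9168 = 2.7572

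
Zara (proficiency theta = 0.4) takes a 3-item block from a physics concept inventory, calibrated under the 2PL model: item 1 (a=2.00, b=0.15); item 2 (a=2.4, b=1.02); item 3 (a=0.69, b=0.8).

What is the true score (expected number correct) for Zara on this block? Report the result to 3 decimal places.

1.238

P(theta) = 1 / (1 + exp(−a(theta − b)))
P_1 = 1/(1+e^{-0.5000}) = 0.6225
P_2 = 1/(1+e^{1.4880}) = 0.1842
P_3 = 1/(1+e^{0.2760}) = 0.4314
E[score] = 0.6225 + 0.1842 + 0.4314 = 1.2381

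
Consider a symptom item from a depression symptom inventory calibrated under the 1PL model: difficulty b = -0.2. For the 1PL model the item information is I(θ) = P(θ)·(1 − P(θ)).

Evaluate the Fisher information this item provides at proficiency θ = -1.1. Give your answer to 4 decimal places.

0.2055

P = 1/(1+e^{0.9000}) = 0.2891
P(1−P) = 0.2891 × 0.7109 = 0.2055
I = P(1−P) = 0.20550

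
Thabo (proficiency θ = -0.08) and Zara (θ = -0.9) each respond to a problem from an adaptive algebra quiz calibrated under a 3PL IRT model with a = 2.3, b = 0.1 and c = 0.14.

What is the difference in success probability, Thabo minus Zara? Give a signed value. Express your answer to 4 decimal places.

0.2639

P(θ) = c + (1 − c) · 1 / (1 + exp(−a(θ − b)))
P(Thabo) = 0.4822  [exponent -0.4140]
P(Zara) = 0.2184  [exponent -2.3000]
Difference = 0.4822 − 0.2184 = 0.2639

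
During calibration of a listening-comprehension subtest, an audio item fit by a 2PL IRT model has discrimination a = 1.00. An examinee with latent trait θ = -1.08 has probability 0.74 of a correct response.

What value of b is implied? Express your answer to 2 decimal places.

-2.13

P(θ) = 1 / (1 + exp(−a(θ − b)))
logit(0.74) = ln(0.74/0.26) = 1.0460
b = θ − logit/(a) = -1.08 − 1.0460/1.0000 = -2.1260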